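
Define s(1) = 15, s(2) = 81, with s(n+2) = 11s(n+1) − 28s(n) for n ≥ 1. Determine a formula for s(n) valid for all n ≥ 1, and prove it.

Claim: s(n) = 2·4^n + 7^n.

Base cases: s(1) = 15 and 2·4^1 + 7^1 = 15; s(2) = 81 and 2·4^2 + 7^2 = 81.
Assume s(j) = 2·4^j + 7^j for all 1 ≤ j ≤ r, where r ≥ 2.
Then s(r+1) = 11s(r) − 28s(r−1) = 11·(2·4^r + 7^r) − 28·(2·4^{r−1} + 7^{r−1}) = 2·(11·4 − 28)4^{r−1} + (11·7 − 28)7^{r−1} = 32·4^{r−1} + 49·7^{r−1} = 2·4^{r+1} + 7^{r+1}.
By strong induction, s(n) = 2·4^n + 7^n for all n ≥ 1.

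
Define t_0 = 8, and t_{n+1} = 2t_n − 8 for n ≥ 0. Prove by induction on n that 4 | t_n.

Base case: t_0 = 8 = 4·2, so 4 | t_0.
Assume 4 | t_r, so t_r = 4s for some integer s.
Then t_{r+1} = 2t_r − 8 = 2·(4s) − 8 = 4(2s − 2), so 4 | t_{r+1}.
This completes the inductive step, so 4 | t_n for all n ≥ 0.

4 | t_n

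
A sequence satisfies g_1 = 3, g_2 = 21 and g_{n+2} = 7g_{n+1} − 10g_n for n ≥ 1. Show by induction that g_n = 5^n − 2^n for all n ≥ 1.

Base cases: g_1 = 3 and 5^1 − 2^1 = 3; g_2 = 21 and 5^2 − 2^2 = 21.
Assume g_j = 5^j − 2^j for all 1 ≤ j ≤ r, where r ≥ 2.
Then g_{r+1} = 7g_r − 10g_{r−1} = 7·(5^r − 2^r) − 10·(5^{r−1} − 2^{r−1}) = (7·5 − 10)5^{r−1} − (7·2 − 10)2^{r−1} = 25·5^{r−1} − 4·2^{r−1} = 5^{r+1} − 2^{r+1}.
So the formula holds for r+1, and by strong induction g_n = 5^n − 2^n for all n ≥ 1.

g_n = 5^n − 2^n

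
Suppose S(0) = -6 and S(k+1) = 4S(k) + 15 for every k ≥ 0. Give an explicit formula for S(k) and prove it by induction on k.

Claim: S(k) = -4^k − 5.

Base case: S(0) = -6, and -4^0 − 5 = -1 − 5 = -6.
Assume S(j) = -4^j − 5 for some j ≥ 0.
Then S(j+1) = 4S(j) + 15 = 4·(-4^j − 5) + 15 = -4^{j+1} − 20 + 15 = -4^{j+1} − 5.
So the formula holds for j+1, and by induction S(k) = -4^k − 5 for all k ≥ 0.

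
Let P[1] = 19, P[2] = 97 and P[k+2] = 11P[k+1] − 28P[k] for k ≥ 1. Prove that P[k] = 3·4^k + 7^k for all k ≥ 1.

Base cases: P[1] = 19 and 3·4^1 + 7^1 = 19; P[2] = 97 and 3·4^2 + 7^2 = 97.
Assume P[j] = 3·4^j + 7^j for all 1 ≤ j ≤ r, where r ≥ 2.
Then P[r+1] = 11P[r] − 28P[r−1] = 11·(3·4^r + 7^r) − 28·(3·4^{r−1} + 7^{r−1}) = 3·(11·4 − 28)4^{r−1} + (11·7 − 28)7^{r−1} = 48·4^{r−1} + 49·7^{r−1} = 3·4^{r+1} + 7^{r+1}.
This completes the inductive step, so P[k] = 3·4^k + 7^k for all k ≥ 1.

P[k] = 3·4^k + 7^k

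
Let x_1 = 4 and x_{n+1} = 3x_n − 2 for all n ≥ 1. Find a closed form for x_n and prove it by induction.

Claim: x_n = 3^n + 1.

Base case: x_1 = 4, and 3^1 + 1 = 3 + 1 = 4.
Assume x_k = 3^k + 1 for some k ≥ 1.
Then x_{k+1} = 3x_k − 2 = 3·(3^k + 1) − 2 = 3^{k+1} + 3 − 2 = 3^{k+1} + 1.
Hence x_n = 3^n + 1 for every n ≥ 1, by induction.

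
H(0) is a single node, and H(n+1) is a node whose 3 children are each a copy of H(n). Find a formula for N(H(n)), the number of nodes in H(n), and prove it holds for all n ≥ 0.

Claim: N(H(n)) = (3^{n+1} − 1)/2.

Base case: N(H(0)) = 1, and (3^{0+1} − 1)/2 = 1.
Assume N(H(j)) = (3^{j+1} − 1)/2.
Then N(H(j+1)) = 1 + 3N(H(j)) = 1 + 3·(3^{j+1} − 1)/2 = 1 + (3^{j+2} − 3)/2 = (2 + 3^{j+2} − 3)/2 = (3^{j+2} − 1)/2.
This completes the inductive step, so N(H(n)) = (3^{n+1} − 1)/2 for all n ≥ 0.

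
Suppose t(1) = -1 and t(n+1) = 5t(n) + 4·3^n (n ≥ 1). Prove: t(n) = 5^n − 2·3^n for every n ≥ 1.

Base case: t(1) = -1, and 5^1 − 2·3^1 = 5 − 6 = -1.
Assume t(m) = 5^m − 2·3^m for some m ≥ 1.
Then t(m+1) = 5t(m) + 4·3^m = 5·(5^m − 2·3^m) + 4·3^m = 5^{m+1} − 10·3^m + 4·3^m = 5^{m+1} − 6·3^m = 5^{m+1} − 2·3^{m+1}.
By induction, t(n) = 5^n − 2·3^n for all n ≥ 1.

t(n) = 5^n − 2·3^n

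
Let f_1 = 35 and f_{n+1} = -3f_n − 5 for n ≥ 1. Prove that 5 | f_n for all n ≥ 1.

Base case: f_1 = 35 = 5·7, so 5 | f_1.
Assume 5 | f_j, so f_j = 5t for some integer t.
Then f_{j+1} = -3f_j − 5 = -3·(5t) − 5 = 5(-3t − 1), so 5 | f_{j+1}.
Hence 5 | f_n for every n ≥ 1, by induction.

5 | f_n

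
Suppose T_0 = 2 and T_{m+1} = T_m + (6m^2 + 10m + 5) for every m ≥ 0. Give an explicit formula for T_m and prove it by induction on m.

Claim: T_m = 2m^3 + 2m^2 + m + 2.

Base case: T_0 = 2, and 2·0^3 + 2·0^2 + 0 + 2 = 2.
Assume T_r = 2r^3 + 2r^2 + r + 2.
Then T_{r+1} = T_r + (6r^2 + 10r + 5) = (2r^3 + 2r^2 + r + 2) + (6r^2 + 10r + 5) = 2r^3 + 8r^2 + 11r + 7,
and 2·(r+1)^3 + 2·(r+1)^2 + (r+1) + 2 = 2r^3 + 8r^2 + 11r + 7.
Hence T_m = 2m^3 + 2m^2 + m + 2 for every m ≥ 0, by induction.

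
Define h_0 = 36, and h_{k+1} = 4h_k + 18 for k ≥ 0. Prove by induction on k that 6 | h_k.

Base case: h_0 = 36 = 6·6, so 6 | h_0.
Assume 6 | h_r, so h_r = 6t for some integer t.
Then h_{r+1} = 4h_r + 18 = 4·(6t) + 18 = 6(4t + 3), so 6 | h_{r+1}.
So the property holds for r+1, and by induction 6 | h_k for all k ≥ 0.

6 | h_k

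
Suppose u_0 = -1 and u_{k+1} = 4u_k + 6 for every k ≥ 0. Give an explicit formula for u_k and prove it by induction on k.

Claim: u_k = 4^k − 2.

Base case: u_0 = -1, and 4^0 − 2 = 1 − 2 = -1.
Assume u_m = 4^m − 2 for some m ≥ 0.
Then u_{m+1} = 4u_m + 6 = 4·(4^m − 2) + 6 = 4^{m+1} − 8 + 6 = 4^{m+1} − 2.
By induction, u_k = 4^k − 2 for all k ≥ 0.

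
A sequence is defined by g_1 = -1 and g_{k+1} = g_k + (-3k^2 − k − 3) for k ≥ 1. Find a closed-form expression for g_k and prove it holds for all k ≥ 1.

Claim: g_k = -k^3 + k^2 − 3k + 2.

Base case: g_1 = -1, and -1^3 + 1^2 − 3·1 + 2 = -1.
Assume g_m = -m^3 + m^2 − 3m + 2.
Then g_{m+1} = g_m + (-3m^2 − m − 3) = (-m^3 + m^2 − 3m + 2) + (-3m^2 − m − 3) = -m^3 − 2m^2 − 4m − 1,
and -(m+1)^3 + (m+1)^2 − 3·(m+1) + 2 = -m^3 − 2m^2 − 4m − 1.
This completes the inductive step, so g_k = -k^3 + k^2 − 3k + 2 for all k ≥ 1.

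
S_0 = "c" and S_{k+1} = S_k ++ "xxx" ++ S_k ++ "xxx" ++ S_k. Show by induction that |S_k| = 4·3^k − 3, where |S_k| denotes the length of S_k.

Base case: |S_0| = 1, and 4·3^0 − 3 = 1.
Assume |S_m| = 4·3^m − 3.
Then |S_{m+1}| = 3|S_m| + 6 = 3(4·3^m − 3) + 6 = 4·3^{m+1} − 9 + 6 = 4·3^{m+1} − 3.
By induction, |S_k| = 4·3^k − 3 for all k ≥ 0.

|S_k| = 4·3^k − 3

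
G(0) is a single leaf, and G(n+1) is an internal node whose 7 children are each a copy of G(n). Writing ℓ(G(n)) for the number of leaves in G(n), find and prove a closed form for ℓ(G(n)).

Claim: ℓ(G(n)) = 7^n.

Base case: ℓ(G(0)) = 1, and 7^0 = 1.
Assume ℓ(G(m)) = 7^m.
Then ℓ(G(m+1)) = 7·ℓ(G(m)) = 7·7^m = 7^{m+1}.
Hence ℓ(G(n)) = 7^n for every n ≥ 0, by induction.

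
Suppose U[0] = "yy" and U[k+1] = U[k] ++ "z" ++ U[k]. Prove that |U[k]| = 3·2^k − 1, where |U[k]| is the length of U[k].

Base case: |U[0]| = 2, and 3·2^0 − 1 = 2.
Assume |U[r]| = 3·2^r − 1.
Then |U[r+1]| = |U[r]| + 1 + |U[r]| = 2|U[r]| + 1 = 2(3·2^r − 1) + 1 = 3·2^{r+1} − 2 + 1 = 3·2^{r+1} − 1.
This completes the inductive step, so |U[k]| = 3·2^k − 1 for all k ≥ 0.

|U[k]| = 3·2^k − 1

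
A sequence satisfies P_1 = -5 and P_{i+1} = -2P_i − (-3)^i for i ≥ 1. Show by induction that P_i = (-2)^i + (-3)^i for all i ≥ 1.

Base case: P_1 = -5, and (-2)^1 + (-3)^1 = -2 − 3 = -5.
Assume P_j = (-2)^j + (-3)^j for some j ≥ 1.
Then P_{j+1} = -2P_j − (-3)^j = -2·((-2)^j + (-3)^j) − (-3)^j = (-2)^{j+1} − 2·(-3)^j − (-3)^j = (-2)^{j+1} − 3·(-3)^j = (-2)^{j+1} + (-3)^{j+1}.
By induction, P_i = (-2)^i + (-3)^i for all i ≥ 1.

P_i = (-2)^i + (-3)^i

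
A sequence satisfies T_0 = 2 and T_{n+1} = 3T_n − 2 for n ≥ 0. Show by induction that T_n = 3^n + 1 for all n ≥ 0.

Base case: T_0 = 2, and 3^0 + 1 = 1 + 1 = 2.
Assume T_j = 3^j + 1 for some j ≥ 0.
Then T_{j+1} = 3T_j − 2 = 3·(3^j + 1) − 2 = 3^{j+1} + 3 − 2 = 3^{j+1} + 1.
This completes the inductive step, so T_n = 3^n + 1 for all n ≥ 0.

T_n = 3^n + 1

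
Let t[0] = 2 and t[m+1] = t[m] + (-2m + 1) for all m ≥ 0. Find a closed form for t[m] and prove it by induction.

Claim: t[m] = -m^2 + 2m + 2.

Base case: t[0] = 2, and -0^2 + 2·0 + 2 = 2.
Assume t[j] = -j^2 + 2j + 2.
Then t[j+1] = t[j] + (-2j + 1) = (-j^2 + 2j + 2) + (-2j + 1) = -j^2 + 3,
and -(j+1)^2 + 2·(j+1) + 2 = -j^2 + 3.
This completes the inductive step, so t[m] = -m^2 + 2m + 2 for all m ≥ 0.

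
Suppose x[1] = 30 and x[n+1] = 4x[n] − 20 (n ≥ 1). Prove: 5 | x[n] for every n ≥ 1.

Base case: x[1] = 30 = 5·6, so 5 | x[1].
Assume 5 | x[r], so x[r] = 5t for some integer t.
Then x[r+1] = 4x[r] − 20 = 4·(5t) − 20 = 5(4t − 4), so 5 | x[r+1].
So the property holds for r+1, and by induction 5 | x[n] for all n ≥ 1.

5 | x[n]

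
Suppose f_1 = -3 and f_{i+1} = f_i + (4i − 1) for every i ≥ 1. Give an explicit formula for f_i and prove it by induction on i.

Claim: f_i = 2i^2 − 3i − 2.

Base case: f_1 = -3, and 2·1^2 − 3·1 − 2 = -3.
Assume f_m = 2m^2 − 3m − 2.
Then f_{m+1} = f_m + (4m − 1) = (2m^2 − 3m − 2) + (4m − 1) = 2m^2 + m − 3,
and 2·(m+1)^2 − 3·(m+1) − 2 = 2m^2 + m − 3.
Hence f_i = 2i^2 − 3i − 2 for every i ≥ 1, by induction.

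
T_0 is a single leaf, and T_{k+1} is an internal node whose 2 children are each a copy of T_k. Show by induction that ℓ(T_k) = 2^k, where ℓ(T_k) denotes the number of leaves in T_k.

Base case: ℓ(T_0) = 1, and 2^0 = 1.
Assume ℓ(T_r) = 2^r.
Then ℓ(T_{r+1}) = 2·ℓ(T_r) = 2·2^r = 2^{r+1}.
This completes the inductive step, so ℓ(T_k) = 2^k for all k ≥ 0.

ℓ(T_k) = 2^k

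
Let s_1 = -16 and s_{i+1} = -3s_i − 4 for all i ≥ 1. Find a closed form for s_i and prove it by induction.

Claim: s_i = 5·(-3)^i − 1.

Base case: s_1 = -16, and 5·(-3)^1 − 1 = -15 − 1 = -16.
Assume s_j = 5·(-3)^j − 1 for some j ≥ 1.
Then s_{j+1} = -3s_j − 4 = -3·(5·(-3)^j − 1) − 4 = -15·(-3)^j + 3 − 4 = 5·(-3)^{j+1} − 1.
This completes the inductive step, so s_i = 5·(-3)^i − 1 for all i ≥ 1.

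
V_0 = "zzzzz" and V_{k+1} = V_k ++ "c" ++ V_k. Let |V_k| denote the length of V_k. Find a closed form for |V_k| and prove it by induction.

Claim: |V_k| = 6·2^k − 1.

Base case: |V_0| = 5, and 6·2^0 − 1 = 5.
Assume |V_r| = 6·2^r − 1.
Then |V_{r+1}| = |V_r| + 1 + |V_r| = 2|V_r| + 1 = 2(6·2^r − 1) + 1 = 6·2^{r+1} − 2 + 1 = 6·2^{r+1} − 1.
This completes the inductive step, so |V_k| = 6·2^k − 1 for all k ≥ 0.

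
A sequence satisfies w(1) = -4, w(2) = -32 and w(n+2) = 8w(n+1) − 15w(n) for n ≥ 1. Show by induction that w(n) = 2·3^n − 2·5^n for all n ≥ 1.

Base cases: w(1) = -4 and 2·3^1 − 2·5^1 = -4; w(2) = -32 and 2·3^2 − 2·5^2 = -32.
Assume w(i) = 2·3^i − 2·5^i for all 1 ≤ i ≤ j, where j ≥ 2.
Then w(j+1) = 8w(j) − 15w(j−1) = 8·(2·3^j − 2·5^j) − 15·(2·3^{j−1} − 2·5^{j−1}) = 2·(8·3 − 15)3^{j−1} − 2·(8·5 − 15)5^{j−1} = 18·3^{j−1} − 50·5^{j−1} = 2·3^{j+1} − 2·5^{j+1}.
This completes the inductive step, so w(n) = 2·3^n − 2·5^n for all n ≥ 1.

w(n) = 2·3^n − 2·5^n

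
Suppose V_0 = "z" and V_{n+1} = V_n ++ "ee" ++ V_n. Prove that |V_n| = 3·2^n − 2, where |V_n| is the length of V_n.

Base case: |V_0| = 1, and 3·2^0 − 2 = 1.
Assume |V_r| = 3·2^r − 2.
Then |V_{r+1}| = |V_r| + 2 + |V_r| = 2|V_r| + 2 = 2(3·2^r − 2) + 2 = 3·2^{r+1} − 4 + 2 = 3·2^{r+1} − 2.
So the formula holds for r+1, and by induction |V_n| = 3·2^n − 2 for all n ≥ 0.

|V_n| = 3·2^n − 2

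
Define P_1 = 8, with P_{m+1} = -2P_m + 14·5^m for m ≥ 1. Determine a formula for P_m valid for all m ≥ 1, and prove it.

Claim: P_m = (-2)^m + 2·5^m.

Base case: P_1 = 8, and (-2)^1 + 2·5^1 = -2 + 10 = 8.
Assume P_k = (-2)^k + 2·5^k for some k ≥ 1.
Then P_{k+1} = -2P_k + 14·5^k = -2·((-2)^k + 2·5^k) + 14·5^k = (-2)^{k+1} − 4·5^k + 14·5^k = (-2)^{k+1} + 10·5^k = (-2)^{k+1} + 2·5^{k+1}.
Hence P_m = (-2)^m + 2·5^m for every m ≥ 1, by induction.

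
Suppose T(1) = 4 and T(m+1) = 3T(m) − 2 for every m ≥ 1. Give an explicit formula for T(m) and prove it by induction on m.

Claim: T(m) = 3^m + 1.

Base case: T(1) = 4, and 3^1 + 1 = 3 + 1 = 4.
Assume T(j) = 3^j + 1 for some j ≥ 1.
Then T(j+1) = 3T(j) − 2 = 3·(3^j + 1) − 2 = 3^{j+1} + 3 − 2 = 3^{j+1} + 1.
Hence T(m) = 3^m + 1 for every m ≥ 1, by induction.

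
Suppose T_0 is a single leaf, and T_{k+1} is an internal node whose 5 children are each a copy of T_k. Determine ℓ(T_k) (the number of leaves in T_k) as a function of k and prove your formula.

Claim: ℓ(T_k) = 5^k.

Base case: ℓ(T_0) = 1, and 5^0 = 1.
Assume ℓ(T_m) = 5^m.
Then ℓ(T_{m+1}) = 5·ℓ(T_m) = 5·5^m = 5^{m+1}.
By induction, ℓ(T_k) = 5^k for all k ≥ 0.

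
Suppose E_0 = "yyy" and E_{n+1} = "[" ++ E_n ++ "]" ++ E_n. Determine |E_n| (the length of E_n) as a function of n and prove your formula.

Claim: |E_n| = 5·2^n − 2.

Base case: |E_0| = 3, and 5·2^0 − 2 = 3.
Assume |E_r| = 5·2^r − 2.
Then |E_{r+1}| = 1 + |E_r| + 1 + |E_r| = 2|E_r| + 2 = 2(5·2^r − 2) + 2 = 5·2^{r+1} − 4 + 2 = 5·2^{r+1} − 2.
This completes the inductive step, so |E_n| = 5·2^n − 2 for all n ≥ 0.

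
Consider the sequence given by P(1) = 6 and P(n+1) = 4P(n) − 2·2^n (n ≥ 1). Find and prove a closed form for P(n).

Claim: P(n) = 4^n + 2^n.

Base case: P(1) = 6, and 4^1 + 2^1 = 4 + 2 = 6.
Assume P(r) = 4^r + 2^r for some r ≥ 1.
Then P(r+1) = 4P(r) − 2·2^r = 4·(4^r + 2^r) − 2·2^r = 4^{r+1} + 4·2^r − 2·2^r = 4^{r+1} + 2·2^r = 4^{r+1} + 2^{r+1}.
This completes the inductive step, so P(n) = 4^n + 2^n for all n ≥ 1.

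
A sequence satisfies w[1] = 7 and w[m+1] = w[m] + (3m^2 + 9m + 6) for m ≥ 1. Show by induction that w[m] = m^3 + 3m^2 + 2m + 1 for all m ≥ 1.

Base case: w[1] = 7, and 1^3 + 3·1^2 + 2·1 + 1 = 7.
Assume w[j] = j^3 + 3j^2 + 2j + 1.
Then w[j+1] = w[j] + (3j^2 + 9j + 6) = (j^3 + 3j^2 + 2j + 1) + (3j^2 + 9j + 6) = j^3 + 6j^2 + 11j + 7,
and (j+1)^3 + 3·(j+1)^2 + 2·(j+1) + 1 = j^3 + 6j^2 + 11j + 7.
By induction, w[m] = m^3 + 3m^2 + 2m + 1 for all m ≥ 1.

w[m] = m^3 + 3m^2 + 2m + 1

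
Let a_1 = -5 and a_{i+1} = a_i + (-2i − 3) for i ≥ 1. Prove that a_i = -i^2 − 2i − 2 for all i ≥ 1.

Base case: a_1 = -5, and -1^2 − 2·1 − 2 = -5.
Assume a_r = -r^2 − 2r − 2.
Then a_{r+1} = a_r + (-2r − 3) = (-r^2 − 2r − 2) + (-2r − 3) = -r^2 − 4r − 5,
and -(r+1)^2 − 2·(r+1) − 2 = -r^2 − 4r − 5.
Hence a_i = -i^2 − 2i − 2 for every i ≥ 1, by induction.

a_i = -i^2 − 2i − 2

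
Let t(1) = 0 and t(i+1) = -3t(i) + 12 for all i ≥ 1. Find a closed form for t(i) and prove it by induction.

Claim: t(i) = (-3)^i + 3.

Base case: t(1) = 0, and (-3)^1 + 3 = -3 + 3 = 0.
Assume t(k) = (-3)^k + 3 for some k ≥ 1.
Then t(k+1) = -3t(k) + 12 = -3·((-3)^k + 3) + 12 = -3·(-3)^k − 9 + 12 = (-3)^{k+1} + 3.
So the formula holds for k+1, and by induction t(i) = (-3)^i + 3 for all i ≥ 1.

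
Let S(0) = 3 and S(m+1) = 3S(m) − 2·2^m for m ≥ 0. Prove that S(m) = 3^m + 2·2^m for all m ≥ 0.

Base case: S(0) = 3, and 3^0 + 2·2^0 = 1 + 2 = 3.
Assume S(r) = 3^r + 2·2^r for some r ≥ 0.
Then S(r+1) = 3S(r) − 2·2^r = 3·(3^r + 2·2^r) − 2·2^r = 3^{r+1} + 6·2^r − 2·2^r = 3^{r+1} + 4·2^r = 3^{r+1} + 2·2^{r+1}.
By induction, S(m) = 3^m + 2·2^m for all m ≥ 0.

S(m) = 3^m + 2·2^m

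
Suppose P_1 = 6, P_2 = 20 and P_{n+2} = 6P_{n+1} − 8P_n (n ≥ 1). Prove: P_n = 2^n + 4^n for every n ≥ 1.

Base cases: P_1 = 6 and 2^1 + 4^1 = 6; P_2 = 20 and 2^2 + 4^2 = 20.
Assume P_j = 2^j + 4^j for all 1 ≤ j ≤ r, where r ≥ 2.
Then P_{r+1} = 6P_r − 8P_{r−1} = 6·(2^r + 4^r) − 8·(2^{r−1} + 4^{r−1}) = (6·2 − 8)2^{r−1} + (6·4 − 8)4^{r−1} = 4·2^{r−1} + 16·4^{r−1} = 2^{r+1} + 4^{r+1}.
So the formula holds for r+1, and by strong induction P_n = 2^n + 4^n for all n ≥ 1.

P_n = 2^n + 4^n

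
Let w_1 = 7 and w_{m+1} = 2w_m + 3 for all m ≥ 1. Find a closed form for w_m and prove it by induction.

Claim: w_m = 5·2^m − 3.

Base case: w_1 = 7, and 5·2^1 − 3 = 10 − 3 = 7.
Assume w_r = 5·2^r − 3 for some r ≥ 1.
Then w_{r+1} = 2w_r + 3 = 2·(5·2^r − 3) + 3 = 10·2^r − 6 + 3 = 5·2^{r+1} − 3.
By induction, w_m = 5·2^m − 3 for all m ≥ 1.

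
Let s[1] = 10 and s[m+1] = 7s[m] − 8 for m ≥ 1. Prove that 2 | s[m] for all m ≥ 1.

Base case: s[1] = 10 = 2·5, so 2 | s[1].
Assume 2 | s[k], so s[k] = 2t for some integer t.
Then s[k+1] = 7s[k] − 8 = 7·(2t) − 8 = 2(7t − 4), so 2 | s[k+1].
This completes the inductive step, so 2 | s[m] for all m ≥ 1.

2 | s[m]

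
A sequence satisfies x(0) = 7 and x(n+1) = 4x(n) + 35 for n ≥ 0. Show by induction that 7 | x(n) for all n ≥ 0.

Base case: x(0) = 7 = 7·1, so 7 | x(0).
Assume 7 | x(k), so x(k) = 7t for some integer t.
Then x(k+1) = 4x(k) + 35 = 4·(7t) + 35 = 7(4t + 5), so 7 | x(k+1).
Hence 7 | x(n) for every n ≥ 0, by induction.

7 | x(n)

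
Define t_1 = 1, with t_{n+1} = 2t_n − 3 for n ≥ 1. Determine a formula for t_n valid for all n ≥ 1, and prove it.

Claim: t_n = -2^n + 3.

Base case: t_1 = 1, and -2^1 + 3 = -2 + 3 = 1.
Assume t_k = -2^k + 3 for some k ≥ 1.
Then t_{k+1} = 2t_k − 3 = 2·(-2^k + 3) − 3 = -2^{k+1} + 6 − 3 = -2^{k+1} + 3.
By induction, t_n = -2^n + 3 for all n ≥ 1.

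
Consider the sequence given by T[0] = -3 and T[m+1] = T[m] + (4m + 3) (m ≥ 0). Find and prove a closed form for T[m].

Claim: T[m] = 2m^2 + m − 3.

Base case: T[0] = -3, and 2·0^2 + 0 − 3 = -3.
Assume T[j] = 2j^2 + j − 3.
Then T[j+1] = T[j] + (4j + 3) = (2j^2 + j − 3) + (4j + 3) = 2j^2 + 5j,
and 2·(j+1)^2 + (j+1) − 3 = 2j^2 + 5j.
This completes the inductive step, so T[m] = 2m^2 + m − 3 for all m ≥ 0.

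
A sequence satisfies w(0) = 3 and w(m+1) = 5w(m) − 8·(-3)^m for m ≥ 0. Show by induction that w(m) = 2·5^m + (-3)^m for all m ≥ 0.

Base case: w(0) = 3, and 2·5^0 + (-3)^0 = 2 + 1 = 3.
Assume w(r) = 2·5^r + (-3)^r for some r ≥ 0.
Then w(r+1) = 5w(r) − 8·(-3)^r = 5·(2·5^r + (-3)^r) − 8·(-3)^r = 2·5^{r+1} + 5·(-3)^r − 8·(-3)^r = 2·5^{r+1} − 3·(-3)^r = 2·5^{r+1} + (-3)^{r+1}.
This completes the inductive step, so w(m) = 2·5^m + (-3)^m for all m ≥ 0.

w(m) = 2·5^m + (-3)^m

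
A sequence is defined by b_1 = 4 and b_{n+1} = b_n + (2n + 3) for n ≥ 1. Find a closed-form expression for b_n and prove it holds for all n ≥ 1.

Claim: b_n = n^2 + 2n + 1.

Base case: b_1 = 4, and 1^2 + 2·1 + 1 = 4.
Assume b_m = m^2 + 2m + 1.
Then b_{m+1} = b_m + (2m + 3) = (m^2 + 2m + 1) + (2m + 3) = m^2 + 4m + 4,
and (m+1)^2 + 2·(m+1) + 1 = m^2 + 4m + 4.
This completes the inductive step, so b_n = n^2 + 2n + 1 for all n ≥ 1.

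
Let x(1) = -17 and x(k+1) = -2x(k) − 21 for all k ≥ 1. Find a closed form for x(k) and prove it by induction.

Claim: x(k) = 5·(-2)^k − 7.

Base case: x(1) = -17, and 5·(-2)^1 − 7 = -10 − 7 = -17.
Assume x(m) = 5·(-2)^m − 7 for some m ≥ 1.
Then x(m+1) = -2x(m) − 21 = -2·(5·(-2)^m − 7) − 21 = -10·(-2)^m + 14 − 21 = 5·(-2)^{m+1} − 7.
By induction, x(k) = 5·(-2)^k − 7 for all k ≥ 1.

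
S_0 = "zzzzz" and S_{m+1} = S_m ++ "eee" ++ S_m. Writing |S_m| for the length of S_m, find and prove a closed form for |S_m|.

Claim: |S_m| = 2^{m+3} − 3.

Base case: |S_0| = 5, and 2^{0+3} − 3 = 5.
Assume |S_k| = 2^{k+3} − 3.
Then |S_{k+1}| = |S_k| + 3 + |S_k| = 2|S_k| + 3 = 2(2^{k+3} − 3) + 3 = 2^{k+1+3} − 6 + 3 = 2^{k+1+3} − 3.
Hence |S_m| = 2^{m+3} − 3 for every m ≥ 0, by induction.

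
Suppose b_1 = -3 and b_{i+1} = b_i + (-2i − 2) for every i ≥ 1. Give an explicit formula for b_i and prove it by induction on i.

Claim: b_i = -i^2 − i − 1.

Base case: b_1 = -3, and -1^2 − 1 − 1 = -3.
Assume b_r = -r^2 − r − 1.
Then b_{r+1} = b_r + (-2r − 2) = (-r^2 − r − 1) + (-2r − 2) = -r^2 − 3r − 3,
and -(r+1)^2 − (r+1) − 1 = -r^2 − 3r − 3.
By induction, b_i = -i^2 − i − 1 for all i ≥ 1.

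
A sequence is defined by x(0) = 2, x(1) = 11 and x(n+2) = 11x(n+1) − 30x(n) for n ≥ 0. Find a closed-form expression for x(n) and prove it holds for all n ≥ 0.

Claim: x(n) = 5^n + 6^n.

Base cases: x(0) = 2 and 5^0 + 6^0 = 2; x(1) = 11 and 5^1 + 6^1 = 11.
Assume x(j) = 5^j + 6^j for all 0 ≤ j ≤ k, where k ≥ 1.
Then x(k+1) = 11x(k) − 30x(k−1) = 11·(5^k + 6^k) − 30·(5^{k−1} + 6^{k−1}) = (11·5 − 30)5^{k−1} + (11·6 − 30)6^{k−1} = 25·5^{k−1} + 36·6^{k−1} = 5^{k+1} + 6^{k+1}.
Hence x(n) = 5^n + 6^n for every n ≥ 0, by strong induction.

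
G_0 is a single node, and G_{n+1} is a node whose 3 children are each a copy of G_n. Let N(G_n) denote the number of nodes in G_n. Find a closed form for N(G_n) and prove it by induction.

Claim: N(G_n) = (3^{n+1} − 1)/2.

Base case: N(G_0) = 1, and (3^{0+1} − 1)/2 = 1.
Assume N(G_j) = (3^{j+1} − 1)/2.
Then N(G_{j+1}) = 1 + 3N(G_j) = 1 + 3·(3^{j+1} − 1)/2 = 1 + (3^{j+2} − 3)/2 = (2 + 3^{j+2} − 3)/2 = (3^{j+2} − 1)/2.
By induction, N(G_n) = (3^{n+1} − 1)/2 for all n ≥ 0.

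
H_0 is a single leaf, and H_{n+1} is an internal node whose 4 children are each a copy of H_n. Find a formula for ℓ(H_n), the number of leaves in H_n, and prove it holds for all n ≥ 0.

Claim: ℓ(H_n) = 4^n.

Base case: ℓ(H_0) = 1, and 4^0 = 1.
Assume ℓ(H_k) = 4^k.
Then ℓ(H_{k+1}) = 4·ℓ(H_k) = 4·4^k = 4^{k+1}.
So the formula holds for k+1, and by induction ℓ(H_n) = 4^n for all n ≥ 0.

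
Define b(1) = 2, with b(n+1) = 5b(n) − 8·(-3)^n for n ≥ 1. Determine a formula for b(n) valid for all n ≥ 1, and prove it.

Claim: b(n) = 5^n + (-3)^n.

Base case: b(1) = 2, and 5^1 + (-3)^1 = 5 − 3 = 2.
Assume b(j) = 5^j + (-3)^j for some j ≥ 1.
Then b(j+1) = 5b(j) − 8·(-3)^j = 5·(5^j + (-3)^j) − 8·(-3)^j = 5^{j+1} + 5·(-3)^j − 8·(-3)^j = 5^{j+1} − 3·(-3)^j = 5^{j+1} + (-3)^{j+1}.
Hence b(n) = 5^n + (-3)^n for every n ≥ 1, by induction.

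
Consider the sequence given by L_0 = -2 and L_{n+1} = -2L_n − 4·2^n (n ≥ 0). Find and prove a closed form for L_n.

Claim: L_n = -(-2)^n − 2^n.

Base case: L_0 = -2, and -(-2)^0 − 2^0 = -1 − 1 = -2.
Assume L_k = -(-2)^k − 2^k for some k ≥ 0.
Then L_{k+1} = -2L_k − 4·2^k = -2·(-(-2)^k − 2^k) − 4·2^k = -(-2)^{k+1} + 2·2^k − 4·2^k = -(-2)^{k+1} − 2·2^k = -(-2)^{k+1} − 2^{k+1}.
This completes the inductive step, so L_n = -(-2)^n − 2^n for all n ≥ 0.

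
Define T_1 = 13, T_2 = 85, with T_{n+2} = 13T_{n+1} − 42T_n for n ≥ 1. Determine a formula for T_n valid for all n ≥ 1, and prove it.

Claim: T_n = 6^n + 7^n.

Base cases: T_1 = 13 and 6^1 + 7^1 = 13; T_2 = 85 and 6^2 + 7^2 = 85.
Assume T_j = 6^j + 7^j for all 1 ≤ j ≤ r, where r ≥ 2.
Then T_{r+1} = 13T_r − 42T_{r−1} = 13·(6^r + 7^r) − 42·(6^{r−1} + 7^{r−1}) = (13·6 − 42)6^{r−1} + (13·7 − 42)7^{r−1} = 36·6^{r−1} + 49·7^{r−1} = 6^{r+1} + 7^{r+1}.
By strong induction, T_n = 6^n + 7^n for all n ≥ 1.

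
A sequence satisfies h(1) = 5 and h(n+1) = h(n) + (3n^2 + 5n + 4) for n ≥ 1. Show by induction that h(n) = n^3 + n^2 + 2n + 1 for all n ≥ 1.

Base case: h(1) = 5, and 1^3 + 1^2 + 2·1 + 1 = 5.
Assume h(m) = m^3 + m^2 + 2m + 1.
Then h(m+1) = h(m) + (3m^2 + 5m + 4) = (m^3 + m^2 + 2m + 1) + (3m^2 + 5m + 4) = m^3 + 4m^2 + 7m + 5,
and (m+1)^3 + (m+1)^2 + 2·(m+1) + 1 = m^3 + 4m^2 + 7m + 5.
This completes the inductive step, so h(n) = n^3 + n^2 + 2n + 1 for all n ≥ 1.

h(n) = n^3 + n^2 + 2n + 1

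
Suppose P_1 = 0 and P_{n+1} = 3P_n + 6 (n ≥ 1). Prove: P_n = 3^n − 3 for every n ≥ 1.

Base case: P_1 = 0, and 3^1 − 3 = 3 − 3 = 0.
Assume P_k = 3^k − 3 for some k ≥ 1.
Then P_{k+1} = 3P_k + 6 = 3·(3^k − 3) + 6 = 3^{k+1} − 9 + 6 = 3^{k+1} − 3.
This completes the inductive step, so P_n = 3^n − 3 for all n ≥ 1.

P_n = 3^n − 3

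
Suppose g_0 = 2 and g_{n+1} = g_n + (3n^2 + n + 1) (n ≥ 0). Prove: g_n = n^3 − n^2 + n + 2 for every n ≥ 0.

Base case: g_0 = 2, and 0^3 − 0^2 + 0 + 2 = 2.
Assume g_j = j^3 − j^2 + j + 2.
Then g_{j+1} = g_j + (3j^2 + j + 1) = (j^3 − j^2 + j + 2) + (3j^2 + j + 1) = j^3 + 2j^2 + 2j + 3,
and (j+1)^3 − (j+1)^2 + (j+1) + 2 = j^3 + 2j^2 + 2j + 3.
This completes the inductive step, so g_n = n^3 − n^2 + n + 2 for all n ≥ 0.

g_n = n^3 − n^2 + n + 2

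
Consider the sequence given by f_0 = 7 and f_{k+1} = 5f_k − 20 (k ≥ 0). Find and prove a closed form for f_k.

Claim: f_k = 2·5^k + 5.

Base case: f_0 = 7, and 2·5^0 + 5 = 2 + 5 = 7.
Assume f_r = 2·5^r + 5 for some r ≥ 0.
Then f_{r+1} = 5f_r − 20 = 5·(2·5^r + 5) − 20 = 10·5^r + 25 − 20 = 2·5^{r+1} + 5.
Hence f_k = 2·5^k + 5 for every k ≥ 0, by induction.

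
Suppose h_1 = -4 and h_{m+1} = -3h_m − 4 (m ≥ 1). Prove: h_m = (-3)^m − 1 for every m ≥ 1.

Base case: h_1 = -4, and (-3)^1 − 1 = -3 − 1 = -4.
Assume h_r = (-3)^r − 1 for some r ≥ 1.
Then h_{r+1} = -3h_r − 4 = -3·((-3)^r − 1) − 4 = -3·(-3)^r + 3 − 4 = (-3)^{r+1} − 1.
This completes the inductive step, so h_m = (-3)^m − 1 for all m ≥ 1.

h_m = (-3)^m − 1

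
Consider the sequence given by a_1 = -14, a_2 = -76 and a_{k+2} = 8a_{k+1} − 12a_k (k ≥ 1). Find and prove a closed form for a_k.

Claim: a_k = -2^k − 2·6^k.

Base cases: a_1 = -14 and -2^1 − 2·6^1 = -14; a_2 = -76 and -2^2 − 2·6^2 = -76.
Assume a_j = -2^j − 2·6^j for all 1 ≤ j ≤ r, where r ≥ 2.
Then a_{r+1} = 8a_r − 12a_{r−1} = 8·(-2^r − 2·6^r) − 12·(-2^{r−1} − 2·6^{r−1}) = -(8·2 − 12)2^{r−1} − 2·(8·6 − 12)6^{r−1} = -4·2^{r−1} − 72·6^{r−1} = -2^{r+1} − 2·6^{r+1}.
By strong induction, a_k = -2^k − 2·6^k for all k ≥ 1.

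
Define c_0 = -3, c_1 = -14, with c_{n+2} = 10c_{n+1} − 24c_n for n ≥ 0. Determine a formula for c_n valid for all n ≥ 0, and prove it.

Claim: c_n = -6^n − 2·4^n.

Base cases: c_0 = -3 and -6^0 − 2·4^0 = -3; c_1 = -14 and -6^1 − 2·4^1 = -14.
Assume c_i = -6^i − 2·4^i for all 0 ≤ i ≤ j, where j ≥ 1.
Then c_{j+1} = 10c_j − 24c_{j−1} = 10·(-6^j − 2·4^j) − 24·(-6^{j−1} − 2·4^{j−1}) = -(10·6 − 24)6^{j−1} − 2·(10·4 − 24)4^{j−1} = -36·6^{j−1} − 32·4^{j−1} = -6^{j+1} − 2·4^{j+1}.
Hence c_n = -6^n − 2·4^n for every n ≥ 0, by strong induction.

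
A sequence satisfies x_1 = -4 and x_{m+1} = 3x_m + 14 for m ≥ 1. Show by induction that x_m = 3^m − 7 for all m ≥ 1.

Base case: x_1 = -4, and 3^1 − 7 = 3 − 7 = -4.
Assume x_k = 3^k − 7 for some k ≥ 1.
Then x_{k+1} = 3x_k + 14 = 3·(3^k − 7) + 14 = 3^{k+1} − 21 + 14 = 3^{k+1} − 7.
This completes the inductive step, so x_m = 3^m − 7 for all m ≥ 1.

x_m = 3^m − 7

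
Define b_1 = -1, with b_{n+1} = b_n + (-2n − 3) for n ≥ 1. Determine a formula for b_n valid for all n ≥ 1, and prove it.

Claim: b_n = -n^2 − 2n + 2.

Base case: b_1 = -1, and -1^2 − 2·1 + 2 = -1.
Assume b_j = -j^2 − 2j + 2.
Then b_{j+1} = b_j + (-2j − 3) = (-j^2 − 2j + 2) + (-2j − 3) = -j^2 − 4j − 1,
and -(j+1)^2 − 2·(j+1) + 2 = -j^2 − 4j − 1.
By induction, b_n = -n^2 − 2n + 2 for all n ≥ 1.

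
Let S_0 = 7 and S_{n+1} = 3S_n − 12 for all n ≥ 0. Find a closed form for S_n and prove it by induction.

Claim: S_n = 3^n + 6.

Base case: S_0 = 7, and 3^0 + 6 = 1 + 6 = 7.
Assume S_j = 3^j + 6 for some j ≥ 0.
Then S_{j+1} = 3S_j − 12 = 3·(3^j + 6) − 12 = 3^{j+1} + 18 − 12 = 3^{j+1} + 6.
So the formula holds for j+1, and by induction S_n = 3^n + 6 for all n ≥ 0.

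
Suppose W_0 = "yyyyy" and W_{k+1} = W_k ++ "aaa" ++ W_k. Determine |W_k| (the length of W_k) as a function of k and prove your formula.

Claim: |W_k| = 2^{k+3} − 3.

Base case: |W_0| = 5, and 2^{0+3} − 3 = 5.
Assume |W_r| = 2^{r+3} − 3.
Then |W_{r+1}| = |W_r| + 3 + |W_r| = 2|W_r| + 3 = 2(2^{r+3} − 3) + 3 = 2^{r+1+3} − 6 + 3 = 2^{r+1+3} − 3.
So the formula holds for r+1, and by induction |W_k| = 2^{k+3} − 3 for all k ≥ 0.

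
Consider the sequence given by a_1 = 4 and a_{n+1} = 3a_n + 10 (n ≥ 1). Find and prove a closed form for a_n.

Claim: a_n = 3^{n+1} − 5.

Base case: a_1 = 4, and 3^{1+1} − 5 = 9 − 5 = 4.
Assume a_j = 3^{j+1} − 5 for some j ≥ 1.
Then a_{j+1} = 3a_j + 10 = 3·(3^{j+1} − 5) + 10 = 3^{j+2} − 15 + 10 = 3^{j+2} − 5.
By induction, a_n = 3^{n+1} − 5 for all n ≥ 1.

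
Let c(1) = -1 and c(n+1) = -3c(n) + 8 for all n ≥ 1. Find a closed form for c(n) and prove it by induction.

Claim: c(n) = (-3)^n + 2.

Base case: c(1) = -1, and (-3)^1 + 2 = -3 + 2 = -1.
Assume c(k) = (-3)^k + 2 for some k ≥ 1.
Then c(k+1) = -3c(k) + 8 = -3·((-3)^k + 2) + 8 = -3·(-3)^k − 6 + 8 = (-3)^{k+1} + 2.
This completes the inductive step, so c(n) = (-3)^n + 2 for all n ≥ 1.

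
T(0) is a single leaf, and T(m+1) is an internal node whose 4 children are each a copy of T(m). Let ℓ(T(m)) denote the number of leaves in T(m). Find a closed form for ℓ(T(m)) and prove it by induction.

Claim: ℓ(T(m)) = 4^m.

Base case: ℓ(T(0)) = 1, and 4^0 = 1.
Assume ℓ(T(j)) = 4^j.
Then ℓ(T(j+1)) = 4·ℓ(T(j)) = 4·4^j = 4^{j+1}.
So the formula holds for j+1, and by induction ℓ(T(m)) = 4^m for all m ≥ 0.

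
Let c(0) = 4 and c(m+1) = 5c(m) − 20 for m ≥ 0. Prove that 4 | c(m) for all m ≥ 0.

Base case: c(0) = 4 = 4·1, so 4 | c(0).
Assume 4 | c(j), so c(j) = 4t for some integer t.
Then c(j+1) = 5c(j) − 20 = 5·(4t) − 20 = 4(5t − 5), so 4 | c(j+1).
So the property holds for j+1, and by induction 4 | c(m) for all m ≥ 0.

4 | c(m)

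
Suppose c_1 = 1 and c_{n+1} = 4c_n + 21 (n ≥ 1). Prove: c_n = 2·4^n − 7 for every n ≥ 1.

Base case: c_1 = 1, and 2·4^1 − 7 = 8 − 7 = 1.
Assume c_j = 2·4^j − 7 for some j ≥ 1.
Then c_{j+1} = 4c_j + 21 = 4·(2·4^j − 7) + 21 = 8·4^j − 28 + 21 = 2·4^{j+1} − 7.
So the formula holds for j+1, and by induction c_n = 2·4^n − 7 for all n ≥ 1.

c_n = 2·4^n − 7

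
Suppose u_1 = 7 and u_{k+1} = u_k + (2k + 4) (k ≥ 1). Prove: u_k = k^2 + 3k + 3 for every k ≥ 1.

Base case: u_1 = 7, and 1^2 + 3·1 + 3 = 7.
Assume u_m = m^2 + 3m + 3.
Then u_{m+1} = u_m + (2m + 4) = (m^2 + 3m + 3) + (2m + 4) = m^2 + 5m + 7,
and (m+1)^2 + 3·(m+1) + 3 = m^2 + 5m + 7.
By induction, u_k = k^2 + 3k + 3 for all k ≥ 1.

u_k = k^2 + 3k + 3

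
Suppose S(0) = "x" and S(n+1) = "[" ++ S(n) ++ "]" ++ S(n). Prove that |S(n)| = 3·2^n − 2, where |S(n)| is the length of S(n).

Base case: |S(0)| = 1, and 3·2^0 − 2 = 1.
Assume |S(k)| = 3·2^k − 2.
Then |S(k+1)| = 1 + |S(k)| + 1 + |S(k)| = 2|S(k)| + 2 = 2(3·2^k − 2) + 2 = 3·2^{k+1} − 4 + 2 = 3·2^{k+1} − 2.
This completes the inductive step, so |S(n)| = 3·2^n − 2 for all n ≥ 0.

|S(n)| = 3·2^n − 2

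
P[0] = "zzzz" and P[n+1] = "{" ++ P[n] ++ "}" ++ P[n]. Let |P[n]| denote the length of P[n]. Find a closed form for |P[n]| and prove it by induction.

Claim: |P[n]| = 6·2^n − 2.

Base case: |P[0]| = 4, and 6·2^0 − 2 = 4.
Assume |P[m]| = 6·2^m − 2.
Then |P[m+1]| = 1 + |P[m]| + 1 + |P[m]| = 2|P[m]| + 2 = 2(6·2^m − 2) + 2 = 6·2^{m+1} − 4 + 2 = 6·2^{m+1} − 2.
So the formula holds for m+1, and by induction |P[n]| = 6·2^n − 2 for all n ≥ 0.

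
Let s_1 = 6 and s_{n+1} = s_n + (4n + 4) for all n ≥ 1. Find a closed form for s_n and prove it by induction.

Claim: s_n = 2n^2 + 2n + 2.

Base case: s_1 = 6, and 2·1^2 + 2·1 + 2 = 6.
Assume s_r = 2r^2 + 2r + 2.
Then s_{r+1} = s_r + (4r + 4) = (2r^2 + 2r + 2) + (4r + 4) = 2r^2 + 6r + 6,
and 2·(r+1)^2 + 2·(r+1) + 2 = 2r^2 + 6r + 6.
This completes the inductive step, so s_n = 2n^2 + 2n + 2 for all n ≥ 1.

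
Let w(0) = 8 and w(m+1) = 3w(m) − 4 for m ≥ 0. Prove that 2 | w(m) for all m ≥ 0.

Base case: w(0) = 8 = 2·4, so 2 | w(0).
Assume 2 | w(k), so w(k) = 2t for some integer t.
Then w(k+1) = 3w(k) − 4 = 3·(2t) − 4 = 2(3t − 2), so 2 | w(k+1).
Hence 2 | w(m) for every m ≥ 0, by induction.

2 | w(m)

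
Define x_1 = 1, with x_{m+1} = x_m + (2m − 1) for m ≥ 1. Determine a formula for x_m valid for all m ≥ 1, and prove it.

Claim: x_m = m^2 − 2m + 2.

Base case: x_1 = 1, and 1^2 − 2·1 + 2 = 1.
Assume x_r = r^2 − 2r + 2.
Then x_{r+1} = x_r + (2r − 1) = (r^2 − 2r + 2) + (2r − 1) = r^2 + 1,
and (r+1)^2 − 2·(r+1) + 2 = r^2 + 1.
By induction, x_m = m^2 − 2m + 2 for all m ≥ 1.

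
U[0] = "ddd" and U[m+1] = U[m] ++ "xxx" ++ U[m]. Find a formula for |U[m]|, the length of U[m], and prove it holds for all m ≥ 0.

Claim: |U[m]| = 6·2^m − 3.

Base case: |U[0]| = 3, and 6·2^0 − 3 = 3.
Assume |U[k]| = 6·2^k − 3.
Then |U[k+1]| = |U[k]| + 3 + |U[k]| = 2|U[k]| + 3 = 2(6·2^k − 3) + 3 = 6·2^{k+1} − 6 + 3 = 6·2^{k+1} − 3.
This completes the inductive step, so |U[m]| = 6·2^m − 3 for all m ≥ 0.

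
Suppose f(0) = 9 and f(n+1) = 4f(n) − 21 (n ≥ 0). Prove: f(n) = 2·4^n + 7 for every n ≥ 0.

Base case: f(0) = 9, and 2·4^0 + 7 = 2 + 7 = 9.
Assume f(j) = 2·4^j + 7 for some j ≥ 0.
Then f(j+1) = 4f(j) − 21 = 4·(2·4^j + 7) − 21 = 8·4^j + 28 − 21 = 2·4^{j+1} + 7.
So the formula holds for j+1, and by induction f(n) = 2·4^n + 7 for all n ≥ 0.

f(n) = 2·4^n + 7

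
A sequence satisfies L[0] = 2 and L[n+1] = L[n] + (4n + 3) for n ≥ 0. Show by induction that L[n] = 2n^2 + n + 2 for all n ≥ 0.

Base case: L[0] = 2, and 2·0^2 + 0 + 2 = 2.
Assume L[k] = 2k^2 + k + 2.
Then L[k+1] = L[k] + (4k + 3) = (2k^2 + k + 2) + (4k + 3) = 2k^2 + 5k + 5,
and 2·(k+1)^2 + (k+1) + 2 = 2k^2 + 5k + 5.
Hence L[n] = 2n^2 + n + 2 for every n ≥ 0, by induction.

L[n] = 2n^2 + n + 2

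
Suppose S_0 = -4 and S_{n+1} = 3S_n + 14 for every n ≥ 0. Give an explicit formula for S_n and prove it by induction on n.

Claim: S_n = 3^{n+1} − 7.

Base case: S_0 = -4, and 3^{0+1} − 7 = 3 − 7 = -4.
Assume S_m = 3^{m+1} − 7 for some m ≥ 0.
Then S_{m+1} = 3S_m + 14 = 3·(3^{m+1} − 7) + 14 = 3^{m+2} − 21 + 14 = 3^{m+2} − 7.
Hence S_n = 3^{n+1} − 7 for every n ≥ 0, by induction.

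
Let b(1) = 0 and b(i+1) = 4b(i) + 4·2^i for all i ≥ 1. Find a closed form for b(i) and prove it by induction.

Claim: b(i) = 4^i − 2·2^i.

Base case: b(1) = 0, and 4^1 − 2·2^1 = 4 − 4 = 0.
Assume b(r) = 4^r − 2·2^r for some r ≥ 1.
Then b(r+1) = 4b(r) + 4·2^r = 4·(4^r − 2·2^r) + 4·2^r = 4^{r+1} − 8·2^r + 4·2^r = 4^{r+1} − 4·2^r = 4^{r+1} − 2·2^{r+1}.
This completes the inductive step, so b(i) = 4^i − 2·2^i for all i ≥ 1.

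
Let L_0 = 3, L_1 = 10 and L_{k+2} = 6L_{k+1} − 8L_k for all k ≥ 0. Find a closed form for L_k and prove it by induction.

Claim: L_k = 2·4^k + 2^k.

Base cases: L_0 = 3 and 2·4^0 + 2^0 = 3; L_1 = 10 and 2·4^1 + 2^1 = 10.
Assume L_i = 2·4^i + 2^i for all 0 ≤ i ≤ j, where j ≥ 1.
Then L_{j+1} = 6L_j − 8L_{j−1} = 6·(2·4^j + 2^j) − 8·(2·4^{j−1} + 2^{j−1}) = 2·(6·4 − 8)4^{j−1} + (6·2 − 8)2^{j−1} = 32·4^{j−1} + 4·2^{j−1} = 2·4^{j+1} + 2^{j+1}.
Hence L_k = 2·4^k + 2^k for every k ≥ 0, by strong induction.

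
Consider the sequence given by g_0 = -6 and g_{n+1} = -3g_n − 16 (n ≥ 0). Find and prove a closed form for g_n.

Claim: g_n = -2·(-3)^n − 4.

Base case: g_0 = -6, and -2·(-3)^0 − 4 = -2 − 4 = -6.
Assume g_j = -2·(-3)^j − 4 for some j ≥ 0.
Then g_{j+1} = -3g_j − 16 = -3·(-2·(-3)^j − 4) − 16 = 6·(-3)^j + 12 − 16 = -2·(-3)^{j+1} − 4.
This completes the inductive step, so g_n = -2·(-3)^n − 4 for all n ≥ 0.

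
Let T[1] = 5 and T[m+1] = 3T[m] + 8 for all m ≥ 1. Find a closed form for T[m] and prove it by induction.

Claim: T[m] = 3^{m+1} − 4.

Base case: T[1] = 5, and 3^{1+1} − 4 = 9 − 4 = 5.
Assume T[j] = 3^{j+1} − 4 for some j ≥ 1.
Then T[j+1] = 3T[j] + 8 = 3·(3^{j+1} − 4) + 8 = 3^{j+2} − 12 + 8 = 3^{j+2} − 4.
This completes the inductive step, so T[m] = 3^{m+1} − 4 for all m ≥ 1.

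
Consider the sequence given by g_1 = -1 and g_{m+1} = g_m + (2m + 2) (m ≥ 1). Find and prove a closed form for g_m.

Claim: g_m = m^2 + m − 3.

Base case: g_1 = -1, and 1^2 + 1 − 3 = -1.
Assume g_k = k^2 + k − 3.
Then g_{k+1} = g_k + (2k + 2) = (k^2 + k − 3) + (2k + 2) = k^2 + 3k − 1,
and (k+1)^2 + (k+1) − 3 = k^2 + 3k − 1.
This completes the inductive step, so g_m = m^2 + m − 3 for all m ≥ 1.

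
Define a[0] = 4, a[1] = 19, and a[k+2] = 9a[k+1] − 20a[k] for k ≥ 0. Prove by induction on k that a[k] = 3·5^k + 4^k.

Base cases: a[0] = 4 and 3·5^0 + 4^0 = 4; a[1] = 19 and 3·5^1 + 4^1 = 19.
Assume a[i] = 3·5^i + 4^i for all 0 ≤ i ≤ j, where j ≥ 1.
Then a[j+1] = 9a[j] − 20a[j−1] = 9·(3·5^j + 4^j) − 20·(3·5^{j−1} + 4^{j−1}) = 3·(9·5 − 20)5^{j−1} + (9·4 − 20)4^{j−1} = 75·5^{j−1} + 16·4^{j−1} = 3·5^{j+1} + 4^{j+1}.
So the formula holds for j+1, and by strong induction a[k] = 3·5^k + 4^k for all k ≥ 0.

a[k] = 3·5^k + 4^k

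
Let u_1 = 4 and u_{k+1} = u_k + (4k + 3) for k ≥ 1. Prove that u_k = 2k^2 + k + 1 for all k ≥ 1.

Base case: u_1 = 4, and 2·1^2 + 1 + 1 = 4.
Assume u_r = 2r^2 + r + 1.
Then u_{r+1} = u_r + (4r + 3) = (2r^2 + r + 1) + (4r + 3) = 2r^2 + 5r + 4,
and 2·(r+1)^2 + (r+1) + 1 = 2r^2 + 5r + 4.
Hence u_k = 2k^2 + k + 1 for every k ≥ 1, by induction.

u_k = 2k^2 + k + 1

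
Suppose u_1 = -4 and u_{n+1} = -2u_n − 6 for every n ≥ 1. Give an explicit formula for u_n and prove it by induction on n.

Claim: u_n = (-2)^n − 2.

Base case: u_1 = -4, and (-2)^1 − 2 = -2 − 2 = -4.
Assume u_m = (-2)^m − 2 for some m ≥ 1.
Then u_{m+1} = -2u_m − 6 = -2·((-2)^m − 2) − 6 = -2·(-2)^m + 4 − 6 = (-2)^{m+1} − 2.
This completes the inductive step, so u_n = (-2)^n − 2 for all n ≥ 1.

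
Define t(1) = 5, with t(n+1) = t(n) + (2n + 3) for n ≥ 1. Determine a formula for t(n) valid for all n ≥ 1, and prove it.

Claim: t(n) = n^2 + 2n + 2.

Base case: t(1) = 5, and 1^2 + 2·1 + 2 = 5.
Assume t(k) = k^2 + 2k + 2.
Then t(k+1) = t(k) + (2k + 3) = (k^2 + 2k + 2) + (2k + 3) = k^2 + 4k + 5,
and (k+1)^2 + 2·(k+1) + 2 = k^2 + 4k + 5.
Hence t(n) = n^2 + 2n + 2 for every n ≥ 1, by induction.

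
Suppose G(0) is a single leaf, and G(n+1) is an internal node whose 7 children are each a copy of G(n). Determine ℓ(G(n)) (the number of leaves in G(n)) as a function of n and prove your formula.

Claim: ℓ(G(n)) = 7^n.

Base case: ℓ(G(0)) = 1, and 7^0 = 1.
Assume ℓ(G(m)) = 7^m.
Then ℓ(G(m+1)) = 7·ℓ(G(m)) = 7·7^m = 7^{m+1}.
By induction, ℓ(G(n)) = 7^n for all n ≥ 0.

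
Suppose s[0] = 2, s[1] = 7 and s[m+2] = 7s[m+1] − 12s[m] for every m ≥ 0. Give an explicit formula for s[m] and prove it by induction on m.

Claim: s[m] = 4^m + 3^m.

Base cases: s[0] = 2 and 4^0 + 3^0 = 2; s[1] = 7 and 4^1 + 3^1 = 7.
Assume s[j] = 4^j + 3^j for all 0 ≤ j ≤ k, where k ≥ 1.
Then s[k+1] = 7s[k] − 12s[k−1] = 7·(4^k + 3^k) − 12·(4^{k−1} + 3^{k−1}) = (7·4 − 12)4^{k−1} + (7·3 − 12)3^{k−1} = 16·4^{k−1} + 9·3^{k−1} = 4^{k+1} + 3^{k+1}.
Hence s[m] = 4^m + 3^m for every m ≥ 0, by strong induction.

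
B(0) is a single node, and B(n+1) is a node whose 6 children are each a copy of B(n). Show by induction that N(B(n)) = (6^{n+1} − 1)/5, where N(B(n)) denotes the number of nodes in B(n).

Base case: N(B(0)) = 1, and (6^{0+1} − 1)/5 = 1.
Assume N(B(k)) = (6^{k+1} − 1)/5.
Then N(B(k+1)) = 1 + 6N(B(k)) = 1 + 6·(6^{k+1} − 1)/5 = 1 + (6^{k+2} − 6)/5 = (5 + 6^{k+2} − 6)/5 = (6^{k+2} − 1)/5.
By induction, N(B(n)) = (6^{n+1} − 1)/5 for all n ≥ 0.

N(B(n)) = (6^{n+1} − 1)/5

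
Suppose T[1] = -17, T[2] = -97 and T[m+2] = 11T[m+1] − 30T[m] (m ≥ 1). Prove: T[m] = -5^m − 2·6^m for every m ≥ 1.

Base cases: T[1] = -17 and -5^1 − 2·6^1 = -17; T[2] = -97 and -5^2 − 2·6^2 = -97.
Assume T[j] = -5^j − 2·6^j for all 1 ≤ j ≤ r, where r ≥ 2.
Then T[r+1] = 11T[r] − 30T[r−1] = 11·(-5^r − 2·6^r) − 30·(-5^{r−1} − 2·6^{r−1}) = -(11·5 − 30)5^{r−1} − 2·(11·6 − 30)6^{r−1} = -25·5^{r−1} − 72·6^{r−1} = -5^{r+1} − 2·6^{r+1}.
By strong induction, T[m] = -5^m − 2·6^m for all m ≥ 1.

T[m] = -5^m − 2·6^m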